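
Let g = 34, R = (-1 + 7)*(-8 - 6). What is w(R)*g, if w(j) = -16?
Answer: -544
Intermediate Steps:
R = -84 (R = 6*(-14) = -84)
w(R)*g = -16*34 = -544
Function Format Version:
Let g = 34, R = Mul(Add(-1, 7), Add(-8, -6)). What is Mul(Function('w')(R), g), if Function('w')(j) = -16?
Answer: -544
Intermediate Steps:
R = -84 (R = Mul(6, -14) = -84)
Mul(Function('w')(R), g) = Mul(-16, 34) = -544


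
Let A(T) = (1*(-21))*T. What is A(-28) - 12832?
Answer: -12244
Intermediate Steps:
A(T) = -21*T
A(-28) - 12832 = -21*(-28) - 12832 = 588 - 12832 = -12244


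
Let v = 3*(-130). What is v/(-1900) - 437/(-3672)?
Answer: 113119/348840 ≈ 0.32427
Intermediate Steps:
v = -390
v/(-1900) - 437/(-3672) = -390/(-1900) - 437/(-3672) = -390*(-1/1900) - 437*(-1/3672) = 39/190 + 437/3672 = 113119/348840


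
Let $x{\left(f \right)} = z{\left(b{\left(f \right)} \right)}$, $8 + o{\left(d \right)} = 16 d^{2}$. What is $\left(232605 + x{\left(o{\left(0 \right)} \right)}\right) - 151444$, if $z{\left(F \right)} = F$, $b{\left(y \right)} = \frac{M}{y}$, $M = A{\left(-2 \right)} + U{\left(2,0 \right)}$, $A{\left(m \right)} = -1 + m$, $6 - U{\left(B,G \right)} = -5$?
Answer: $81160$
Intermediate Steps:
$o{\left(d \right)} = -8 + 16 d^{2}$
$U{\left(B,G \right)} = 11$ ($U{\left(B,G \right)} = 6 - -5 = 6 + 5 = 11$)
$M = 8$ ($M = \left(-1 - 2\right) + 11 = -3 + 11 = 8$)
$b{\left(y \right)} = \frac{8}{y}$
$x{\left(f \right)} = \frac{8}{f}$
$\left(232605 + x{\left(o{\left(0 \right)} \right)}\right) - 151444 = \left(232605 + \frac{8}{-8 + 16 \cdot 0^{2}}\right) - 151444 = \left(232605 + \frac{8}{-8 + 16 \cdot 0}\right) - 151444 = \left(232605 + \frac{8}{-8 + 0}\right) - 151444 = \left(232605 + \frac{8}{-8}\right) - 151444 = \left(232605 + 8 \left(- \frac{1}{8}\right)\right) - 151444 = \left(232605 - 1\right) - 151444 = 232604 - 151444 = 81160$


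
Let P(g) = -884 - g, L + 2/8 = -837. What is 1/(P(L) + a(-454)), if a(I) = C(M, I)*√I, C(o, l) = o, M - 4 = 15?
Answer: -748/2657273 - 304*I*√454/2657273 ≈ -0.00028149 - 0.0024376*I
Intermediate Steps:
M = 19 (M = 4 + 15 = 19)
L = -3349/4 (L = -¼ - 837 = -3349/4 ≈ -837.25)
a(I) = 19*√I
1/(P(L) + a(-454)) = 1/((-884 - 1*(-3349/4)) + 19*√(-454)) = 1/((-884 + 3349/4) + 19*(I*√454)) = 1/(-187/4 + 19*I*√454)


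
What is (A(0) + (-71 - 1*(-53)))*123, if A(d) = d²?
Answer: -2214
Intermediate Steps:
(A(0) + (-71 - 1*(-53)))*123 = (0² + (-71 - 1*(-53)))*123 = (0 + (-71 + 53))*123 = (0 - 18)*123 = -18*123 = -2214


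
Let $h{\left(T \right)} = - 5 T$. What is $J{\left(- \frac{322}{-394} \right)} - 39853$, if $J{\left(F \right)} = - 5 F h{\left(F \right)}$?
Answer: $- \frac{1546007052}{38809} \approx -39836.0$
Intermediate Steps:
$J{\left(F \right)} = 25 F^{2}$ ($J{\left(F \right)} = - 5 F \left(- 5 F\right) = 25 F^{2}$)
$J{\left(- \frac{322}{-394} \right)} - 39853 = 25 \left(- \frac{322}{-394}\right)^{2} - 39853 = 25 \left(\left(-322\right) \left(- \frac{1}{394}\right)\right)^{2} - 39853 = 25 \left(\frac{161}{197}\right)^{2} - 39853 = 25 \cdot \frac{25921}{38809} - 39853 = \frac{648025}{38809} - 39853 = - \frac{1546007052}{38809}$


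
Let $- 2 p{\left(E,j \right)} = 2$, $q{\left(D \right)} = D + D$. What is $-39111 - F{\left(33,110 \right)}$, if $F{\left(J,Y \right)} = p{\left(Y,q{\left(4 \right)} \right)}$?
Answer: $-39110$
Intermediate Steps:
$q{\left(D \right)} = 2 D$
$p{\left(E,j \right)} = -1$ ($p{\left(E,j \right)} = \left(- \frac{1}{2}\right) 2 = -1$)
$F{\left(J,Y \right)} = -1$
$-39111 - F{\left(33,110 \right)} = -39111 - -1 = -39111 + 1 = -39110$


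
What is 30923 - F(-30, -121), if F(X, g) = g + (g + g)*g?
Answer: 1762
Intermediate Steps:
F(X, g) = g + 2*g² (F(X, g) = g + (2*g)*g = g + 2*g²)
30923 - F(-30, -121) = 30923 - (-121)*(1 + 2*(-121)) = 30923 - (-121)*(1 - 242) = 30923 - (-121)*(-241) = 30923 - 1*29161 = 30923 - 29161 = 1762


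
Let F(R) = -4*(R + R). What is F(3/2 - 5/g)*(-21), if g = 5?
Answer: 84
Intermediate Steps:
F(R) = -8*R
F(3/2 - 5/g)*(-21) = -8*(3/2 - 5/5)*(-21) = -8*(3*(1/2) - 5*1/5)*(-21) = -8*(3/2 - 1)*(-21) = -8*1/2*(-21) = -4*(-21) = 84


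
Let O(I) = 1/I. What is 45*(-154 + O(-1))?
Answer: -6975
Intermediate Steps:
45*(-154 + O(-1)) = 45*(-154 + 1/(-1)) = 45*(-154 - 1) = 45*(-155) = -6975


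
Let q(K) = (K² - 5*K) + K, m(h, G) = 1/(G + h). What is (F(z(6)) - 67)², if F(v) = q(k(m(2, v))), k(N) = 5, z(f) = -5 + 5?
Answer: 3844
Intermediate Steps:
z(f) = 0
q(K) = K² - 4*K
F(v) = 5 (F(v) = 5*(-4 + 5) = 5*1 = 5)
(F(z(6)) - 67)² = (5 - 67)² = (-62)² = 3844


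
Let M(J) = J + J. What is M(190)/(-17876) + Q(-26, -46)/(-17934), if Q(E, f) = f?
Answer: -749078/40073523 ≈ -0.018693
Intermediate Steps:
M(J) = 2*J
M(190)/(-17876) + Q(-26, -46)/(-17934) = (2*190)/(-17876) - 46/(-17934) = 380*(-1/17876) - 46*(-1/17934) = -95/4469 + 23/8967 = -749078/40073523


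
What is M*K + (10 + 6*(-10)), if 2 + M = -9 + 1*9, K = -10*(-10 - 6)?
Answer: -370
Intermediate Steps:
K = 160 (K = -10*(-16) = 160)
M = -2 (M = -2 + (-9 + 1*9) = -2 + (-9 + 9) = -2 + 0 = -2)
M*K + (10 + 6*(-10)) = -2*160 + (10 + 6*(-10)) = -320 + (10 - 60) = -320 - 50 = -370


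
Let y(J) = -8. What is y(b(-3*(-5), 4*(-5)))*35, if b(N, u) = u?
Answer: -280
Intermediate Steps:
y(b(-3*(-5), 4*(-5)))*35 = -8*35 = -280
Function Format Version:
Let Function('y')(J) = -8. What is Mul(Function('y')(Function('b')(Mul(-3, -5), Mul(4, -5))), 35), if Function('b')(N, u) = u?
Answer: -280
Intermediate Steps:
Mul(Function('y')(Function('b')(Mul(-3, -5), Mul(4, -5))), 35) = Mul(-8, 35) = -280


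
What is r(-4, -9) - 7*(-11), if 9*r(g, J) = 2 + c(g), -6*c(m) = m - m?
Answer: 695/9 ≈ 77.222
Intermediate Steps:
c(m) = 0 (c(m) = -(m - m)/6 = -⅙*0 = 0)
r(g, J) = 2/9 (r(g, J) = (2 + 0)/9 = (⅑)*2 = 2/9)
r(-4, -9) - 7*(-11) = 2/9 - 7*(-11) = 2/9 + 77 = 695/9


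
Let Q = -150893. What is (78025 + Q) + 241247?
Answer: 168379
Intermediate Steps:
(78025 + Q) + 241247 = (78025 - 150893) + 241247 = -72868 + 241247 = 168379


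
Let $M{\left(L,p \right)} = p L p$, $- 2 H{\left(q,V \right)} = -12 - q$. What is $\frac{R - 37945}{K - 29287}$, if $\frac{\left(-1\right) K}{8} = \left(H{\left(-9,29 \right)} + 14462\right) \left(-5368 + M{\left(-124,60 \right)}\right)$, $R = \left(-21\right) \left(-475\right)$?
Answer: $- \frac{27970}{52273142457} \approx -5.3507 \cdot 10^{-7}$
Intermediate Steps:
$H{\left(q,V \right)} = 6 + \frac{q}{2}$ ($H{\left(q,V \right)} = - \frac{-12 - q}{2} = 6 + \frac{q}{2}$)
$M{\left(L,p \right)} = L p^{2}$ ($M{\left(L,p \right)} = L p p = L p^{2}$)
$R = 9975$
$K = 52273171744$ ($K = - 8 \left(\left(6 + \frac{1}{2} \left(-9\right)\right) + 14462\right) \left(-5368 - 124 \cdot 60^{2}\right) = - 8 \left(\left(6 - \frac{9}{2}\right) + 14462\right) \left(-5368 - 446400\right) = - 8 \left(\frac{3}{2} + 14462\right) \left(-5368 - 446400\right) = - 8 \cdot \frac{28927}{2} \left(-451768\right) = \left(-8\right) \left(-6534146468\right) = 52273171744$)
$\frac{R - 37945}{K - 29287} = \frac{9975 - 37945}{52273171744 - 29287} = - \frac{27970}{52273142457}$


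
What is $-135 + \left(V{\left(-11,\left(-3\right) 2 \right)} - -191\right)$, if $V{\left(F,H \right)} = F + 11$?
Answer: $56$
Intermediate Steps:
$V{\left(F,H \right)} = 11 + F$
$-135 + \left(V{\left(-11,\left(-3\right) 2 \right)} - -191\right) = -135 + \left(\left(11 - 11\right) - -191\right) = -135 + \left(0 + 191\right) = -135 + 191 = 56$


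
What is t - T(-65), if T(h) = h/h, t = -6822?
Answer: -6823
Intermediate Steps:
T(h) = 1
t - T(-65) = -6822 - 1*1 = -6822 - 1 = -6823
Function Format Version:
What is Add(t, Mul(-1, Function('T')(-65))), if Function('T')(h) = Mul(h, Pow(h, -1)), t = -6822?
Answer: -6823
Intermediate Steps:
Function('T')(h) = 1
Add(t, Mul(-1, Function('T')(-65))) = Add(-6822, Mul(-1, 1)) = Add(-6822, -1) = -6823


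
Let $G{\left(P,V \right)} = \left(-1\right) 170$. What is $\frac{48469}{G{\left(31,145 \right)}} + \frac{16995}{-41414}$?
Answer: $- \frac{502546079}{1760095} \approx -285.52$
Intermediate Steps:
$G{\left(P,V \right)} = -170$
$\frac{48469}{G{\left(31,145 \right)}} + \frac{16995}{-41414} = \frac{48469}{-170} + \frac{16995}{-41414} = 48469 \left(- \frac{1}{170}\right) + 16995 \left(- \frac{1}{41414}\right) = - \frac{48469}{170} - \frac{16995}{41414} = - \frac{502546079}{1760095}$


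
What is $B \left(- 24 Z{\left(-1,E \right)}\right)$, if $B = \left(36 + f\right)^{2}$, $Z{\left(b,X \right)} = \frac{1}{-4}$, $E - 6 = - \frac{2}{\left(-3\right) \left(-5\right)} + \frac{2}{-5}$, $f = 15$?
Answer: $15606$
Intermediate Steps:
$E = \frac{82}{15}$ ($E = 6 + \left(- \frac{2}{\left(-3\right) \left(-5\right)} + \frac{2}{-5}\right) = 6 - \left(\frac{2}{5} + \frac{2}{15}\right) = 6 - \frac{8}{15} = \frac{82}{15} \approx 5.4667$)
$Z{\left(b,X \right)} = - \frac{1}{4}$
$B = 2601$ ($B = \left(36 + 15\right)^{2} = 51^{2} = 2601$)
$B \left(- 24 Z{\left(-1,E \right)}\right) = 2601 \left(\left(-24\right) \left(- \frac{1}{4}\right)\right) = 2601 \cdot 6 = 15606$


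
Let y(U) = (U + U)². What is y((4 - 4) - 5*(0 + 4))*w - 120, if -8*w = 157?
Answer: -31520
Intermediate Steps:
y(U) = 4*U² (y(U) = (2*U)² = 4*U²)
w = -157/8 (w = -⅛*157 = -157/8 ≈ -19.625)
y((4 - 4) - 5*(0 + 4))*w - 120 = (4*((4 - 4) - 5*(0 + 4))²)*(-157/8) - 120 = (4*(0 - 5*4)²)*(-157/8) - 120 = (4*(0 - 20)²)*(-157/8) - 120 = (4*(-20)²)*(-157/8) - 120 = (4*400)*(-157/8) - 120 = 1600*(-157/8) - 120 = -31400 - 120 = -31520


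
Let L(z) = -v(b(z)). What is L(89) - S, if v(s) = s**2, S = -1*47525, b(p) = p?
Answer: 39604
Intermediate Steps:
S = -47525
L(z) = -z**2
L(89) - S = -1*89**2 - 1*(-47525) = -1*7921 + 47525 = -7921 + 47525 = 39604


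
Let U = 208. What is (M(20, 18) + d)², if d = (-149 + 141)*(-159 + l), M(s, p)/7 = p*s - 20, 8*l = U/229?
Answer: 699063210000/52441 ≈ 1.3330e+7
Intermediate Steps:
l = 26/229 (l = (208/229)/8 = (208*(1/229))/8 = (⅛)*(208/229) = 26/229 ≈ 0.11354)
M(s, p) = -140 + 7*p*s (M(s, p) = 7*(p*s - 20) = 7*(-20 + p*s) = -140 + 7*p*s)
d = 291080/229 (d = (-149 + 141)*(-159 + 26/229) = -8*(-36385/229) = 291080/229 ≈ 1271.1)
(M(20, 18) + d)² = ((-140 + 7*18*20) + 291080/229)² = ((-140 + 2520) + 291080/229)² = (2380 + 291080/229)² = (836100/229)² = 699063210000/52441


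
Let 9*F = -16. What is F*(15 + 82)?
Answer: -1552/9 ≈ -172.44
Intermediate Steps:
F = -16/9 (F = (⅑)*(-16) = -16/9 ≈ -1.7778)
F*(15 + 82) = -16*(15 + 82)/9 = -16/9*97 = -1552/9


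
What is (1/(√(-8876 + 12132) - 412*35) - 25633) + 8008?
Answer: -916205419355/51983286 - √814/103966572 ≈ -17625.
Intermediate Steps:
(1/(√(-8876 + 12132) - 412*35) - 25633) + 8008 = (1/(√3256 - 14420) - 25633) + 8008 = (1/(2*√814 - 14420) - 25633) + 8008 = (1/(-14420 + 2*√814) - 25633) + 8008 = (-25633 + 1/(-14420 + 2*√814)) + 8008 = -17625 + 1/(-14420 + 2*√814)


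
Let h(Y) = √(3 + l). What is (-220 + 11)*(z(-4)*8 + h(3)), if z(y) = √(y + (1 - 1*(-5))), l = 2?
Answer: -1672*√2 - 209*√5 ≈ -2831.9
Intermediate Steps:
z(y) = √(6 + y) (z(y) = √(y + (1 + 5)) = √(y + 6) = √(6 + y))
h(Y) = √5 (h(Y) = √(3 + 2) = √5)
(-220 + 11)*(z(-4)*8 + h(3)) = (-220 + 11)*(√(6 - 4)*8 + √5) = -209*(√2*8 + √5) = -209*(8*√2 + √5) = -209*(√5 + 8*√2) = -1672*√2 - 209*√5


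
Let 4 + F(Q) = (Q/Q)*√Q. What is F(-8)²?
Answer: 8 - 16*I*√2 ≈ 8.0 - 22.627*I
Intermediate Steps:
F(Q) = -4 + √Q (F(Q) = -4 + (Q/Q)*√Q = -4 + 1*√Q = -4 + √Q)
F(-8)² = (-4 + √(-8))² = (-4 + 2*I*√2)²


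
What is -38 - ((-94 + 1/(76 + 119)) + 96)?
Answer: -7801/195 ≈ -40.005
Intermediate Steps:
-38 - ((-94 + 1/(76 + 119)) + 96) = -38 - ((-94 + 1/195) + 96) = -38 - (-18329/195 + 96) = -38 - 1*391/195 = -38 - 391/195 = -7801/195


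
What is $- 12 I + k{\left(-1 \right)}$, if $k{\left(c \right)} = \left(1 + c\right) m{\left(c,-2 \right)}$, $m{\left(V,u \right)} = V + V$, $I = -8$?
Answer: $96$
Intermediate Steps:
$m{\left(V,u \right)} = 2 V$
$k{\left(c \right)} = 2 c \left(1 + c\right)$ ($k{\left(c \right)} = \left(1 + c\right) 2 c = 2 c \left(1 + c\right)$)
$- 12 I + k{\left(-1 \right)} = \left(-12\right) \left(-8\right) + 2 \left(-1\right) \left(1 - 1\right) = 96 + 2 \left(-1\right) 0 = 96 + 0 = 96$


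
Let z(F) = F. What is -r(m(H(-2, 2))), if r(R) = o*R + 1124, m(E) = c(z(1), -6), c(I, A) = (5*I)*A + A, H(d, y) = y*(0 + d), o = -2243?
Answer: -81872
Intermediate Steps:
H(d, y) = d*y (H(d, y) = y*d = d*y)
c(I, A) = A + 5*A*I (c(I, A) = 5*A*I + A = A + 5*A*I)
m(E) = -36 (m(E) = -6*(1 + 5*1) = -6*(1 + 5) = -6*6 = -36)
r(R) = 1124 - 2243*R (r(R) = -2243*R + 1124 = 1124 - 2243*R)
-r(m(H(-2, 2))) = -(1124 - 2243*(-36)) = -(1124 + 80748) = -1*81872 = -81872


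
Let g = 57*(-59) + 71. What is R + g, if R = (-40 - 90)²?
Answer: 13608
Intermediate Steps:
R = 16900 (R = (-130)² = 16900)
g = -3292 (g = -3363 + 71 = -3292)
R + g = 16900 - 3292 = 13608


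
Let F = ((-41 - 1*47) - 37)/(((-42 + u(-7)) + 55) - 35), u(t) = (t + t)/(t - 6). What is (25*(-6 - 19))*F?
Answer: -1015625/272 ≈ -3733.9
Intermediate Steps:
u(t) = 2*t/(-6 + t) (u(t) = (2*t)/(-6 + t) = 2*t/(-6 + t))
F = 1625/272 (F = ((-41 - 1*47) - 37)/(((-42 + 2*(-7)/(-6 - 7)) + 55) - 35) = ((-41 - 47) - 37)/(((-42 + 2*(-7)/(-13)) + 55) - 35) = (-88 - 37)/(((-42 + 2*(-7)*(-1/13)) + 55) - 35) = -125/(((-42 + 14/13) + 55) - 35) = -125/((-532/13 + 55) - 35) = -125/(183/13 - 35) = -125/(-272/13) = -125*(-13/272) = 1625/272 ≈ 5.9743)
(25*(-6 - 19))*F = (25*(-6 - 19))*(1625/272) = (25*(-25))*(1625/272) = -625*1625/272 = -1015625/272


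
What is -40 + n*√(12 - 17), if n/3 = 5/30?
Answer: -40 + I*√5/2 ≈ -40.0 + 1.118*I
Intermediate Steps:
n = ½ (n = 3*(5/30) = 3*(5*(1/30)) = 3*(⅙) = ½ ≈ 0.50000)
-40 + n*√(12 - 17) = -40 + √(12 - 17)/2 = -40 + √(-5)/2 = -40 + (I*√5)/2 = -40 + I*√5/2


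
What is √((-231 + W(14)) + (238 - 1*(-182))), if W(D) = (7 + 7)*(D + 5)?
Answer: √455 ≈ 21.331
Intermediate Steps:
W(D) = 70 + 14*D (W(D) = 14*(5 + D) = 70 + 14*D)
√((-231 + W(14)) + (238 - 1*(-182))) = √((-231 + (70 + 14*14)) + (238 - 1*(-182))) = √((-231 + (70 + 196)) + (238 + 182)) = √((-231 + 266) + 420) = √(35 + 420) = √455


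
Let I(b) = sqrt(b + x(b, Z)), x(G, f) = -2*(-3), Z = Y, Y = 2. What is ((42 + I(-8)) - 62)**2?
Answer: (20 - I*sqrt(2))**2 ≈ 398.0 - 56.569*I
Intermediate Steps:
Z = 2
x(G, f) = 6
I(b) = sqrt(6 + b) (I(b) = sqrt(b + 6) = sqrt(6 + b))
((42 + I(-8)) - 62)**2 = ((42 + sqrt(6 - 8)) - 62)**2 = ((42 + sqrt(-2)) - 62)**2 = ((42 + I*sqrt(2)) - 62)**2 = (-20 + I*sqrt(2))**2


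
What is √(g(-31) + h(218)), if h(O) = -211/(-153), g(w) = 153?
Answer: 2*√100385/51 ≈ 12.425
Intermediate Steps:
h(O) = 211/153 (h(O) = -211*(-1/153) = 211/153)
√(g(-31) + h(218)) = √(153 + 211/153) = √(23620/153) = 2*√100385/51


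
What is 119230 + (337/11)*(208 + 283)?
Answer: 1476997/11 ≈ 1.3427e+5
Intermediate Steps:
119230 + (337/11)*(208 + 283) = 119230 + (337*(1/11))*491 = 119230 + (337/11)*491 = 119230 + 165467/11 = 1476997/11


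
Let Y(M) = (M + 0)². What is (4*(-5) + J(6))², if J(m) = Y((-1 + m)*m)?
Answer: 774400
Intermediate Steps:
Y(M) = M²
J(m) = m²*(-1 + m)² (J(m) = ((-1 + m)*m)² = (m*(-1 + m))² = m²*(-1 + m)²)
(4*(-5) + J(6))² = (4*(-5) + 6²*(-1 + 6)²)² = (-20 + 36*5²)² = (-20 + 36*25)² = (-20 + 900)² = 880² = 774400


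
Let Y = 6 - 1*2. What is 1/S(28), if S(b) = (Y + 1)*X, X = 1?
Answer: ⅕ ≈ 0.20000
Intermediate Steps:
Y = 4 (Y = 6 - 2 = 4)
S(b) = 5 (S(b) = (4 + 1)*1 = 5*1 = 5)
1/S(28) = 1/5 = ⅕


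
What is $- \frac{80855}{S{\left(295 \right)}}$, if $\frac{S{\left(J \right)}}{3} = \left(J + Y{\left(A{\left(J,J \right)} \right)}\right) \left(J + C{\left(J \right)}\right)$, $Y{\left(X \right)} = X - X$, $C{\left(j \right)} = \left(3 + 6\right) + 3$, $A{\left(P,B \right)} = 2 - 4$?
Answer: $- \frac{16171}{54339} \approx -0.29759$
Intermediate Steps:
$A{\left(P,B \right)} = -2$ ($A{\left(P,B \right)} = 2 - 4 = -2$)
$C{\left(j \right)} = 12$ ($C{\left(j \right)} = 9 + 3 = 12$)
$Y{\left(X \right)} = 0$
$S{\left(J \right)} = 3 J \left(12 + J\right)$ ($S{\left(J \right)} = 3 \left(J + 0\right) \left(J + 12\right) = 3 J \left(12 + J\right)$)
$- \frac{80855}{S{\left(295 \right)}} = - \frac{80855}{3 \cdot 295 \left(12 + 295\right)} = - \frac{80855}{3 \cdot 295 \cdot 307} = - \frac{80855}{271695} = \left(-80855\right) \frac{1}{271695} = - \frac{16171}{54339}$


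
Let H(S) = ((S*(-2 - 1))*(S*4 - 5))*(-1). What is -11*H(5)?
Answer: -2475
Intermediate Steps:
H(S) = 3*S*(-5 + 4*S) (H(S) = ((S*(-3))*(4*S - 5))*(-1) = ((-3*S)*(-5 + 4*S))*(-1) = -3*S*(-5 + 4*S)*(-1) = 3*S*(-5 + 4*S))
-11*H(5) = -33*5*(-5 + 4*5) = -33*5*(-5 + 20) = -33*5*15 = -11*225 = -2475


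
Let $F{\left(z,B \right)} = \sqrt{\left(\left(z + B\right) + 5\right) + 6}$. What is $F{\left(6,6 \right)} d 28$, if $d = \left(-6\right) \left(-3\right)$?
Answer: $504 \sqrt{23} \approx 2417.1$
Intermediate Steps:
$F{\left(z,B \right)} = \sqrt{11 + B + z}$ ($F{\left(z,B \right)} = \sqrt{\left(\left(B + z\right) + 5\right) + 6} = \sqrt{\left(5 + B + z\right) + 6} = \sqrt{11 + B + z}$)
$d = 18$
$F{\left(6,6 \right)} d 28 = \sqrt{11 + 6 + 6} \cdot 18 \cdot 28 = \sqrt{23} \cdot 18 \cdot 28 = 18 \sqrt{23} \cdot 28 = 504 \sqrt{23}$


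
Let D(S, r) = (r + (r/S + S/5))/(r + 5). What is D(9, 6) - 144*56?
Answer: -1330433/165 ≈ -8063.2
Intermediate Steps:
D(S, r) = (r + S/5 + r/S)/(5 + r) (D(S, r) = (r + (r/S + S*(1/5)))/(5 + r) = (r + (r/S + S/5))/(5 + r) = (r + (S/5 + r/S))/(5 + r) = (r + S/5 + r/S)/(5 + r))
D(9, 6) - 144*56 = (6 + (1/5)*9**2 + 9*6)/(9*(5 + 6)) - 144*56 = (1/9)*(6 + (1/5)*81 + 54)/11 - 8064 = (1/9)*(1/11)*(6 + 81/5 + 54) - 8064 = (1/9)*(1/11)*(381/5) - 8064 = 127/165 - 8064 = -1330433/165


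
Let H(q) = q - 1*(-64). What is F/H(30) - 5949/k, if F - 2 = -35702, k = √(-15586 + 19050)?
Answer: -17850/47 - 5949*√866/1732 ≈ -480.86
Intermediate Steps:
k = 2*√866 (k = √3464 = 2*√866 ≈ 58.856)
H(q) = 64 + q (H(q) = q + 64 = 64 + q)
F = -35700 (F = 2 - 35702 = -35700)
F/H(30) - 5949/k = -35700/(64 + 30) - 5949*√866/1732 = -35700/94 - 5949*√866/1732 = -35700*1/94 - 5949*√866/1732 = -17850/47 - 5949*√866/1732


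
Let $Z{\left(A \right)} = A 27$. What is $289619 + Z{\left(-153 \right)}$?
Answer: $285488$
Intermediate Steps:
$Z{\left(A \right)} = 27 A$
$289619 + Z{\left(-153 \right)} = 289619 + 27 \left(-153\right) = 289619 - 4131 = 285488$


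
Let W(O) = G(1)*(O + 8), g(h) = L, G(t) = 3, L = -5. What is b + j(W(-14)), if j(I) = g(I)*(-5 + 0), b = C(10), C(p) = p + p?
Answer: 45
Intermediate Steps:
C(p) = 2*p
g(h) = -5
W(O) = 24 + 3*O (W(O) = 3*(O + 8) = 3*(8 + O) = 24 + 3*O)
b = 20 (b = 2*10 = 20)
j(I) = 25 (j(I) = -5*(-5 + 0) = -5*(-5) = 25)
b + j(W(-14)) = 20 + 25 = 45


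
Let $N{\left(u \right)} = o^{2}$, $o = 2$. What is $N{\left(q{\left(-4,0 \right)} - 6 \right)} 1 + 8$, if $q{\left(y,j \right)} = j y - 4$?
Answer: $12$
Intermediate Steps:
$q{\left(y,j \right)} = -4 + j y$
$N{\left(u \right)} = 4$ ($N{\left(u \right)} = 2^{2} = 4$)
$N{\left(q{\left(-4,0 \right)} - 6 \right)} 1 + 8 = 4 \cdot 1 + 8 = 4 + 8 = 12$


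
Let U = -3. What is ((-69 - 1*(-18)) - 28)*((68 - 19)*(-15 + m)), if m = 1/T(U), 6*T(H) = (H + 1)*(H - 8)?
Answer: 627102/11 ≈ 57009.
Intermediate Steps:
T(H) = (1 + H)*(-8 + H)/6 (T(H) = ((H + 1)*(H - 8))/6 = ((1 + H)*(-8 + H))/6 = (1 + H)*(-8 + H)/6)
m = 3/11 (m = 1/(-4/3 - 7/6*(-3) + (⅙)*(-3)²) = 1/(-4/3 + 7/2 + (⅙)*9) = 1/(-4/3 + 7/2 + 3/2) = 1/(11/3) = 3/11 ≈ 0.27273)
((-69 - 1*(-18)) - 28)*((68 - 19)*(-15 + m)) = ((-69 - 1*(-18)) - 28)*((68 - 19)*(-15 + 3/11)) = ((-69 + 18) - 28)*(49*(-162/11)) = (-51 - 28)*(-7938/11) = -79*(-7938/11) = 627102/11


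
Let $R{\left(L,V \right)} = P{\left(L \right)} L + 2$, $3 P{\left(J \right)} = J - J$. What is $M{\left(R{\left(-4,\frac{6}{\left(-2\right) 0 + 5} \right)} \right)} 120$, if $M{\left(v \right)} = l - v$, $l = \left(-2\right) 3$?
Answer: $-960$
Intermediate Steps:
$P{\left(J \right)} = 0$ ($P{\left(J \right)} = \frac{J - J}{3} = \frac{1}{3} \cdot 0 = 0$)
$l = -6$
$R{\left(L,V \right)} = 2$ ($R{\left(L,V \right)} = 0 L + 2 = 0 + 2 = 2$)
$M{\left(v \right)} = -6 - v$
$M{\left(R{\left(-4,\frac{6}{\left(-2\right) 0 + 5} \right)} \right)} 120 = \left(-6 - 2\right) 120 = \left(-8\right) 120 = -960$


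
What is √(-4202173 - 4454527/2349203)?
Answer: 9*I*√286305834648217298/2349203 ≈ 2049.9*I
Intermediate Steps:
√(-4202173 - 4454527/2349203) = √(-9871761872646/2349203) = 9*I*√286305834648217298/2349203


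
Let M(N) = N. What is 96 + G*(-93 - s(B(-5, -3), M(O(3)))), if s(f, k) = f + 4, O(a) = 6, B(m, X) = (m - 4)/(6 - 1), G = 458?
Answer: -217528/5 ≈ -43506.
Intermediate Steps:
B(m, X) = -4/5 + m/5 (B(m, X) = (-4 + m)/5 = (-4 + m)*(1/5) = -4/5 + m/5)
s(f, k) = 4 + f
96 + G*(-93 - s(B(-5, -3), M(O(3)))) = 96 + 458*(-93 - (4 + (-4/5 + (1/5)*(-5)))) = 96 + 458*(-93 - (4 + (-4/5 - 1))) = 96 + 458*(-93 - (4 - 9/5)) = 96 + 458*(-93 - 1*11/5) = 96 + 458*(-93 - 11/5) = 96 + 458*(-476/5) = 96 - 218008/5 = -217528/5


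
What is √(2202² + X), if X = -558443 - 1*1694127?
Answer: √2596234 ≈ 1611.3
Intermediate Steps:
X = -2252570 (X = -558443 - 1694127 = -2252570)
√(2202² + X) = √(2202² - 2252570) = √(4848804 - 2252570) = √2596234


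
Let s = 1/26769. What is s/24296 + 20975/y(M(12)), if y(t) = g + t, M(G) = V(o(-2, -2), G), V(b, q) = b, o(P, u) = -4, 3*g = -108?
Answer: -170521407667/325189812 ≈ -524.38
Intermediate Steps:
g = -36 (g = (⅓)*(-108) = -36)
s = 1/26769 ≈ 3.7357e-5
M(G) = -4
y(t) = -36 + t
s/24296 + 20975/y(M(12)) = (1/26769)/24296 + 20975/(-36 - 4) = (1/26769)*(1/24296) + 20975/(-40) = 1/650379624 + 20975*(-1/40) = 1/650379624 - 4195/8 = -170521407667/325189812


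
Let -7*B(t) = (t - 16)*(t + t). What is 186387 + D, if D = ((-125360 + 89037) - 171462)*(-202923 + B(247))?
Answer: 45551853012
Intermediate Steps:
B(t) = -2*t*(-16 + t)/7 (B(t) = -(t - 16)*(t + t)/7 = -(-16 + t)*2*t/7 = -2*t*(-16 + t)/7)
D = 45551666625 (D = ((-125360 + 89037) - 171462)*(-202923 + (2/7)*247*(16 - 1*247)) = (-36323 - 171462)*(-202923 + (2/7)*247*(16 - 247)) = -207785*(-202923 + (2/7)*247*(-231)) = -207785*(-202923 - 16302) = -207785*(-219225) = 45551666625)
186387 + D = 186387 + 45551666625 = 45551853012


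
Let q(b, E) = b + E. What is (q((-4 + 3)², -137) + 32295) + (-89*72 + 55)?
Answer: 25806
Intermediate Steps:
q(b, E) = E + b
(q((-4 + 3)², -137) + 32295) + (-89*72 + 55) = ((-137 + (-4 + 3)²) + 32295) + (-89*72 + 55) = ((-137 + (-1)²) + 32295) + (-6408 + 55) = ((-137 + 1) + 32295) - 6353 = (-136 + 32295) - 6353 = 32159 - 6353 = 25806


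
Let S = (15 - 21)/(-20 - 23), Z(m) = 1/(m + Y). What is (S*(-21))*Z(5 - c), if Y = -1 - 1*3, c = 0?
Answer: -126/43 ≈ -2.9302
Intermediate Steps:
Y = -4 (Y = -1 - 3 = -4)
Z(m) = 1/(-4 + m) (Z(m) = 1/(m - 4) = 1/(-4 + m))
S = 6/43 (S = -6/(-43) = -6*(-1/43) = 6/43 ≈ 0.13953)
(S*(-21))*Z(5 - c) = ((6/43)*(-21))/(-4 + (5 - 1*0)) = -126/(43*(-4 + (5 + 0))) = -126/(43*(-4 + 5)) = -126/43/1 = -126/43*1 = -126/43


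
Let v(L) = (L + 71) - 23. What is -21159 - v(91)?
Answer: -21298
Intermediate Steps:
v(L) = 48 + L (v(L) = (71 + L) - 23 = 48 + L)
-21159 - v(91) = -21159 - (48 + 91) = -21159 - 1*139 = -21159 - 139 = -21298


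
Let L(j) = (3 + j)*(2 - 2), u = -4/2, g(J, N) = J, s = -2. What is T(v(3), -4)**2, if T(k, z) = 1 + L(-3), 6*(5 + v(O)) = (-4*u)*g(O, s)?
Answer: 1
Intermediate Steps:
u = -2 (u = -4*1/2 = -2)
v(O) = -5 + 4*O/3 (v(O) = -5 + ((-4*(-2))*O)/6 = -5 + (8*O)/6 = -5 + 4*O/3)
L(j) = 0 (L(j) = (3 + j)*0 = 0)
T(k, z) = 1 (T(k, z) = 1 + 0 = 1)
T(v(3), -4)**2 = 1**2 = 1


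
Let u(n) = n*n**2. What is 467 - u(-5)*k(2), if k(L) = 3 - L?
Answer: 592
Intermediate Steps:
u(n) = n**3
467 - u(-5)*k(2) = 467 - (-5)**3*(3 - 1*2) = 467 - (-125)*(3 - 2) = 467 - (-125) = 467 - 1*(-125) = 467 + 125 = 592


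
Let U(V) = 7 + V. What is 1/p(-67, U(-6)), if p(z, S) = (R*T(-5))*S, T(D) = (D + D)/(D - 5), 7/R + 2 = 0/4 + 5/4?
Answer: -3/28 ≈ -0.10714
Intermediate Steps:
R = -28/3 (R = 7/(-2 + (0/4 + 5/4)) = 7/(-2 + (0*(¼) + 5*(¼))) = 7/(-2 + (0 + 5/4)) = 7/(-2 + 5/4) = 7/(-¾) = 7*(-4/3) = -28/3 ≈ -9.3333)
T(D) = 2*D/(-5 + D) (T(D) = (2*D)/(-5 + D) = 2*D/(-5 + D))
p(z, S) = -28*S/3 (p(z, S) = (-56*(-5)/(3*(-5 - 5)))*S = (-56*(-5)/(3*(-10)))*S = (-56*(-5)*(-1)/(3*10))*S = (-28/3*1)*S = -28*S/3)
1/p(-67, U(-6)) = 1/(-28*(7 - 6)/3) = 1/(-28/3*1) = 1/(-28/3) = -3/28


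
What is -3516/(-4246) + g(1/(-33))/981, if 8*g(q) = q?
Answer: 41390159/49983912 ≈ 0.82807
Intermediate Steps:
g(q) = q/8
-3516/(-4246) + g(1/(-33))/981 = -3516/(-4246) + ((1/8)/(-33))/981 = -3516*(-1/4246) + ((1/8)*(-1/33))*(1/981) = 1758/2123 - 1/264*1/981 = 1758/2123 - 1/258984 = 41390159/49983912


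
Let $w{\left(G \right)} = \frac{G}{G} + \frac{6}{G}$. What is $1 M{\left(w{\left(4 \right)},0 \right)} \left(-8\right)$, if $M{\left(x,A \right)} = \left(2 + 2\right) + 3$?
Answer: $-56$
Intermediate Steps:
$w{\left(G \right)} = 1 + \frac{6}{G}$
$M{\left(x,A \right)} = 7$ ($M{\left(x,A \right)} = 4 + 3 = 7$)
$1 M{\left(w{\left(4 \right)},0 \right)} \left(-8\right) = 1 \cdot 7 \left(-8\right) = 7 \left(-8\right) = -56$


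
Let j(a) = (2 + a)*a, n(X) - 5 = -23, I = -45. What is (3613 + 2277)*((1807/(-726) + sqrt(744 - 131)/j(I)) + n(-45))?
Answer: -43806875/363 + 1178*sqrt(613)/387 ≈ -1.2060e+5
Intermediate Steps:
n(X) = -18 (n(X) = 5 - 23 = -18)
j(a) = a*(2 + a)
(3613 + 2277)*((1807/(-726) + sqrt(744 - 131)/j(I)) + n(-45)) = (3613 + 2277)*((1807/(-726) + sqrt(744 - 131)/((-45*(2 - 45)))) - 18) = 5890*((1807*(-1/726) + sqrt(613)/((-45*(-43)))) - 18) = 5890*((-1807/726 + sqrt(613)/1935) - 18) = 5890*(-14875/726 + sqrt(613)/1935) = -43806875/363 + 1178*sqrt(613)/387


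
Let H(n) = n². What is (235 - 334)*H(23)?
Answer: -52371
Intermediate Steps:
(235 - 334)*H(23) = (235 - 334)*23² = -99*529 = -52371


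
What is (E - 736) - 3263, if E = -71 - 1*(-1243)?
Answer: -2827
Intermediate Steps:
E = 1172 (E = -71 + 1243 = 1172)
(E - 736) - 3263 = (1172 - 736) - 3263 = 436 - 3263 = -2827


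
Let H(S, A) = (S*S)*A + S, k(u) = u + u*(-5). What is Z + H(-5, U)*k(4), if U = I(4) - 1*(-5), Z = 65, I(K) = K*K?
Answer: -8255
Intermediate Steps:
k(u) = -4*u (k(u) = u - 5*u = -4*u)
I(K) = K²
U = 21 (U = 4² - 1*(-5) = 16 + 5 = 21)
H(S, A) = S + A*S² (H(S, A) = S²*A + S = A*S² + S = S + A*S²)
Z + H(-5, U)*k(4) = 65 + (-5*(1 + 21*(-5)))*(-4*4) = 65 - 5*(1 - 105)*(-16) = 65 - 5*(-104)*(-16) = 65 + 520*(-16) = 65 - 8320 = -8255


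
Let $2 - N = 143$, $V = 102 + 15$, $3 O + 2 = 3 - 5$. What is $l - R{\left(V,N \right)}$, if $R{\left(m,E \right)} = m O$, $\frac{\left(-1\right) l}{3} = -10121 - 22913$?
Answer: $99258$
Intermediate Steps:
$O = - \frac{4}{3}$ ($O = - \frac{2}{3} + \frac{3 - 5}{3} = - \frac{2}{3} + \frac{1}{3} \left(-2\right) = - \frac{2}{3} - \frac{2}{3} = - \frac{4}{3} \approx -1.3333$)
$V = 117$
$N = -141$ ($N = 2 - 143 = -141$)
$l = 99102$ ($l = - 3 \left(-10121 - 22913\right) = \left(-3\right) \left(-33034\right) = 99102$)
$R{\left(m,E \right)} = - \frac{4 m}{3}$ ($R{\left(m,E \right)} = m \left(- \frac{4}{3}\right) = - \frac{4 m}{3}$)
$l - R{\left(V,N \right)} = 99102 - \left(- \frac{4}{3}\right) 117 = 99102 - -156 = 99102 + 156 = 99258$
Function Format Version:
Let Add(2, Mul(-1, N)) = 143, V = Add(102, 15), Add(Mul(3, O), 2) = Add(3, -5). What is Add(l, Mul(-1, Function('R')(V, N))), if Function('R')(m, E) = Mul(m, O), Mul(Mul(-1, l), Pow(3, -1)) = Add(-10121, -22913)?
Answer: 99258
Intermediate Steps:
O = Rational(-4, 3) (O = Add(Rational(-2, 3), Mul(Rational(1, 3), Add(3, -5))) = Add(Rational(-2, 3), Mul(Rational(1, 3), -2)) = Add(Rational(-2, 3), Rational(-2, 3)) = Rational(-4, 3) ≈ -1.3333)
V = 117
N = -141 (N = Add(2, Mul(-1, 143)) = Add(2, -143) = -141)
l = 99102 (l = Mul(-3, Add(-10121, -22913)) = Mul(-3, -33034) = 99102)
Function('R')(m, E) = Mul(Rational(-4, 3), m) (Function('R')(m, E) = Mul(m, Rational(-4, 3)) = Mul(Rational(-4, 3), m))
Add(l, Mul(-1, Function('R')(V, N))) = Add(99102, Mul(-1, Mul(Rational(-4, 3), 117))) = Add(99102, Mul(-1, -156)) = Add(99102, 156) = 99258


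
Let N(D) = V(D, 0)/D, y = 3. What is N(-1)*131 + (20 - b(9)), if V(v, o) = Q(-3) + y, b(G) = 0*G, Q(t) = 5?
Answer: -1028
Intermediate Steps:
b(G) = 0
V(v, o) = 8 (V(v, o) = 5 + 3 = 8)
N(D) = 8/D
N(-1)*131 + (20 - b(9)) = (8/(-1))*131 + (20 - 1*0) = (8*(-1))*131 + (20 + 0) = -8*131 + 20 = -1048 + 20 = -1028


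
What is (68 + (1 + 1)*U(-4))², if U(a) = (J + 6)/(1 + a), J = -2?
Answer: 38416/9 ≈ 4268.4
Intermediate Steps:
U(a) = 4/(1 + a) (U(a) = (-2 + 6)/(1 + a) = 4/(1 + a))
(68 + (1 + 1)*U(-4))² = (68 + (1 + 1)*(4/(1 - 4)))² = (68 + 2*(4/(-3)))² = (68 + 2*(4*(-⅓)))² = (68 + 2*(-4/3))² = (68 - 8/3)² = (196/3)² = 38416/9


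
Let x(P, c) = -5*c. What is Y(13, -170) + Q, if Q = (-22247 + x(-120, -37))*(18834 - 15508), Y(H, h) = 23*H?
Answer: -73377913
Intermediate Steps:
Q = -73378212 (Q = (-22247 - 5*(-37))*(18834 - 15508) = (-22247 + 185)*3326 = -22062*3326 = -73378212)
Y(13, -170) + Q = 23*13 - 73378212 = 299 - 73378212 = -73377913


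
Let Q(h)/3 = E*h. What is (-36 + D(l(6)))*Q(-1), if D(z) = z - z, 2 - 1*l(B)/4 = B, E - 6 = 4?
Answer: 1080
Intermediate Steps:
E = 10 (E = 6 + 4 = 10)
l(B) = 8 - 4*B
Q(h) = 30*h (Q(h) = 3*(10*h) = 30*h)
D(z) = 0
(-36 + D(l(6)))*Q(-1) = (-36 + 0)*(30*(-1)) = -36*(-30) = 1080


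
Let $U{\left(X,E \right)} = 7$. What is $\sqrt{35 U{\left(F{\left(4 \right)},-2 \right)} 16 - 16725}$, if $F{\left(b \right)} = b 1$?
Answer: $i \sqrt{12805} \approx 113.16 i$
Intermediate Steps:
$F{\left(b \right)} = b$
$\sqrt{35 U{\left(F{\left(4 \right)},-2 \right)} 16 - 16725} = \sqrt{35 \cdot 7 \cdot 16 - 16725} = \sqrt{245 \cdot 16 - 16725} = \sqrt{3920 - 16725} = \sqrt{-12805} = i \sqrt{12805}$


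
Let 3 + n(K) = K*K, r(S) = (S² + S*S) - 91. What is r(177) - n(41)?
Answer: 60889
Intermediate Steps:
r(S) = -91 + 2*S² (r(S) = (S² + S²) - 91 = 2*S² - 91 = -91 + 2*S²)
n(K) = -3 + K² (n(K) = -3 + K*K = -3 + K²)
r(177) - n(41) = (-91 + 2*177²) - (-3 + 41²) = (-91 + 2*31329) - (-3 + 1681) = (-91 + 62658) - 1*1678 = 62567 - 1678 = 60889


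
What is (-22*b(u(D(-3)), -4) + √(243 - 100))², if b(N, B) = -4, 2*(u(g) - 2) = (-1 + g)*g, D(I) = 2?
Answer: (88 + √143)² ≈ 9991.7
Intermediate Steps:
u(g) = 2 + g*(-1 + g)/2 (u(g) = 2 + ((-1 + g)*g)/2 = 2 + (g*(-1 + g))/2 = 2 + g*(-1 + g)/2)
(-22*b(u(D(-3)), -4) + √(243 - 100))² = (-22*(-4) + √(243 - 100))² = (88 + √143)²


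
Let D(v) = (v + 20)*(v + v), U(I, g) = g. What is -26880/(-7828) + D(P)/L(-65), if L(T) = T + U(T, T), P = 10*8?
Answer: -3043840/25441 ≈ -119.64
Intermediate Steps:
P = 80
L(T) = 2*T (L(T) = T + T = 2*T)
D(v) = 2*v*(20 + v) (D(v) = (20 + v)*(2*v) = 2*v*(20 + v))
-26880/(-7828) + D(P)/L(-65) = -26880/(-7828) + (2*80*(20 + 80))/((2*(-65))) = -26880*(-1/7828) + (2*80*100)/(-130) = 6720/1957 + 16000*(-1/130) = 6720/1957 - 1600/13 = -3043840/25441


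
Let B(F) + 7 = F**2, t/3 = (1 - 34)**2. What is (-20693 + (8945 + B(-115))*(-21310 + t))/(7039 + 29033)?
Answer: -199953851/18036 ≈ -11086.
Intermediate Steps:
t = 3267 (t = 3*(1 - 34)**2 = 3*(-33)**2 = 3*1089 = 3267)
B(F) = -7 + F**2
(-20693 + (8945 + B(-115))*(-21310 + t))/(7039 + 29033) = (-20693 + (8945 + (-7 + (-115)**2))*(-21310 + 3267))/(7039 + 29033) = (-20693 + (8945 + (-7 + 13225))*(-18043))/36072 = (-20693 + (8945 + 13218)*(-18043))*(1/36072) = (-20693 + 22163*(-18043))*(1/36072) = (-20693 - 399887009)*(1/36072) = -399907702*1/36072 = -199953851/18036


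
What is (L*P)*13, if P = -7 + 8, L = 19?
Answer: 247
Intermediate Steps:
P = 1
(L*P)*13 = (19*1)*13 = 19*13 = 247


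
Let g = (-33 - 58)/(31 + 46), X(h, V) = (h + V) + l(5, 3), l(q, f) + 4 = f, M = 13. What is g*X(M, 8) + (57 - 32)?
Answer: 15/11 ≈ 1.3636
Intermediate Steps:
l(q, f) = -4 + f
X(h, V) = -1 + V + h (X(h, V) = (h + V) + (-4 + 3) = (V + h) - 1 = -1 + V + h)
g = -13/11 (g = -91/77 = -91*1/77 = -13/11 ≈ -1.1818)
g*X(M, 8) + (57 - 32) = -13*(-1 + 8 + 13)/11 + (57 - 32) = -13/11*20 + 25 = -260/11 + 25 = 15/11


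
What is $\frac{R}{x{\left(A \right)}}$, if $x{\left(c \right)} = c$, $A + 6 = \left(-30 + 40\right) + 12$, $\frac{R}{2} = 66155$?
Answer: $\frac{66155}{8} \approx 8269.4$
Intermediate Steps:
$R = 132310$ ($R = 2 \cdot 66155 = 132310$)
$A = 16$ ($A = -6 + \left(\left(-30 + 40\right) + 12\right) = -6 + \left(10 + 12\right) = -6 + 22 = 16$)
$\frac{R}{x{\left(A \right)}} = \frac{132310}{16} = 132310 \cdot \frac{1}{16} = \frac{66155}{8}$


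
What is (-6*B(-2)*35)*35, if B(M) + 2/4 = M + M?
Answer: 33075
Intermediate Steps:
B(M) = -½ + 2*M (B(M) = -½ + (M + M) = -½ + 2*M)
(-6*B(-2)*35)*35 = (-6*(-½ + 2*(-2))*35)*35 = (-6*(-½ - 4)*35)*35 = (-6*(-9/2)*35)*35 = (27*35)*35 = 945*35 = 33075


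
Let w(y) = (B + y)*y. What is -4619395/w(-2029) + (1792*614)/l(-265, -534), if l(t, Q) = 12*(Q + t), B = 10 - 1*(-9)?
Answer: -25175468371/217236914 ≈ -115.89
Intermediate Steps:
B = 19 (B = 10 + 9 = 19)
l(t, Q) = 12*Q + 12*t
w(y) = y*(19 + y) (w(y) = (19 + y)*y = y*(19 + y))
-4619395/w(-2029) + (1792*614)/l(-265, -534) = -4619395*(-1/(2029*(19 - 2029))) + (1792*614)/(12*(-534) + 12*(-265)) = -4619395/((-2029*(-2010))) + 1100288/(-6408 - 3180) = -4619395/4078290 + 1100288/(-9588) = -4619395*1/4078290 + 1100288*(-1/9588) = -923879/815658 - 275072/2397 = -25175468371/217236914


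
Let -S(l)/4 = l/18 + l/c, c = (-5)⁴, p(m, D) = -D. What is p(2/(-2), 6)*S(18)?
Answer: 15432/625 ≈ 24.691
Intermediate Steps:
c = 625
S(l) = -1286*l/5625 (S(l) = -4*(l/18 + l/625) = -1286*l/5625)
p(2/(-2), 6)*S(18) = (-1*6)*(-1286/5625*18) = -6*(-2572/625) = 15432/625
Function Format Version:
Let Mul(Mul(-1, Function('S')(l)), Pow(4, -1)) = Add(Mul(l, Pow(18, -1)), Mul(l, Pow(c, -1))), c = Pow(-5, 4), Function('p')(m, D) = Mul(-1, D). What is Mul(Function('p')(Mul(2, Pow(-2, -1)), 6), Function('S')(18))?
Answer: Rational(15432, 625) ≈ 24.691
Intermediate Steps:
c = 625
Function('S')(l) = Mul(Rational(-1286, 5625), l) (Function('S')(l) = Mul(-4, Add(Mul(l, Pow(18, -1)), Mul(l, Pow(625, -1)))) = Mul(-4, Add(Mul(l, Rational(1, 18)), Mul(l, Rational(1, 625)))) = Mul(-4, Add(Mul(Rational(1, 18), l), Mul(Rational(1, 625), l))) = Mul(-4, Mul(Rational(643, 11250), l)) = Mul(Rational(-1286, 5625), l))
Mul(Function('p')(Mul(2, Pow(-2, -1)), 6), Function('S')(18)) = Mul(Mul(-1, 6), Mul(Rational(-1286, 5625), 18)) = Mul(-6, Rational(-2572, 625)) = Rational(15432, 625)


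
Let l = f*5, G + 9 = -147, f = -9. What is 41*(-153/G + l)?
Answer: -93849/52 ≈ -1804.8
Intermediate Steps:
G = -156 (G = -9 - 147 = -156)
l = -45 (l = -9*5 = -45)
41*(-153/G + l) = 41*(-153/(-156) - 45) = 41*(-153*(-1/156) - 45) = 41*(51/52 - 45) = 41*(-2289/52) = -93849/52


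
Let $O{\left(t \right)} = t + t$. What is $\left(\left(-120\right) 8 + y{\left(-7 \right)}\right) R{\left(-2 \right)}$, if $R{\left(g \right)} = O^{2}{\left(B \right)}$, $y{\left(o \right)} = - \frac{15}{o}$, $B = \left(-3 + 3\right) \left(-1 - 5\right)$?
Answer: $0$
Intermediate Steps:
$B = 0$ ($B = 0 \left(-6\right) = 0$)
$O{\left(t \right)} = 2 t$
$R{\left(g \right)} = 0$ ($R{\left(g \right)} = \left(2 \cdot 0\right)^{2} = 0^{2} = 0$)
$\left(\left(-120\right) 8 + y{\left(-7 \right)}\right) R{\left(-2 \right)} = \left(\left(-120\right) 8 - \frac{15}{-7}\right) 0 = \left(-960 - - \frac{15}{7}\right) 0 = \left(-960 + \frac{15}{7}\right) 0 = \left(- \frac{6705}{7}\right) 0 = 0$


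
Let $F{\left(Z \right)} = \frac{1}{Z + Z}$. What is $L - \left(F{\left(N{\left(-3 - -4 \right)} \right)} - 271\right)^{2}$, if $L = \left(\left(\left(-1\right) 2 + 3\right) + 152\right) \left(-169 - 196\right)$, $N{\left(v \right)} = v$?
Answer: $- \frac{516061}{4} \approx -1.2902 \cdot 10^{5}$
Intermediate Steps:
$F{\left(Z \right)} = \frac{1}{2 Z}$
$L = -55845$ ($L = \left(\left(-2 + 3\right) + 152\right) \left(-365\right) = \left(1 + 152\right) \left(-365\right) = 153 \left(-365\right) = -55845$)
$L - \left(F{\left(N{\left(-3 - -4 \right)} \right)} - 271\right)^{2} = -55845 - \left(\frac{1}{2 \left(-3 - -4\right)} - 271\right)^{2} = -55845 - \left(\frac{1}{2 \left(-3 + 4\right)} - 271\right)^{2} = -55845 - \left(\frac{1}{2 \cdot 1} - 271\right)^{2} = -55845 - \left(\frac{1}{2} \cdot 1 - 271\right)^{2} = -55845 - \left(\frac{1}{2} - 271\right)^{2} = -55845 - \left(- \frac{541}{2}\right)^{2} = -55845 - \frac{292681}{4} = - \frac{516061}{4}$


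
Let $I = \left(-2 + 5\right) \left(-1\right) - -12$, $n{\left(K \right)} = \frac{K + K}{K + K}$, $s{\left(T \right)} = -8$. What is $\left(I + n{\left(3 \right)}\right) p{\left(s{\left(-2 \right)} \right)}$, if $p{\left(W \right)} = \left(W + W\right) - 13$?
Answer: $-290$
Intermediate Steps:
$p{\left(W \right)} = -13 + 2 W$ ($p{\left(W \right)} = 2 W - 13 = -13 + 2 W$)
$n{\left(K \right)} = 1$ ($n{\left(K \right)} = \frac{2 K}{2 K} = 2 K \frac{1}{2 K} = 1$)
$I = 9$ ($I = 3 \left(-1\right) + 12 = -3 + 12 = 9$)
$\left(I + n{\left(3 \right)}\right) p{\left(s{\left(-2 \right)} \right)} = \left(9 + 1\right) \left(-13 + 2 \left(-8\right)\right) = 10 \left(-13 - 16\right) = 10 \left(-29\right) = -290$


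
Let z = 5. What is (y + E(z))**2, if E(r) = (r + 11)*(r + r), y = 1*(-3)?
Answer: 24649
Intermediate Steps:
y = -3
E(r) = 2*r*(11 + r) (E(r) = (11 + r)*(2*r) = 2*r*(11 + r))
(y + E(z))**2 = (-3 + 2*5*(11 + 5))**2 = (-3 + 2*5*16)**2 = (-3 + 160)**2 = 157**2 = 24649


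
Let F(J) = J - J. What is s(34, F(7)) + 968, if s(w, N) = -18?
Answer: 950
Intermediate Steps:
F(J) = 0
s(34, F(7)) + 968 = -18 + 968 = 950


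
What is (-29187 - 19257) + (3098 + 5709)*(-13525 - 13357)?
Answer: -236798218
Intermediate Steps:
(-29187 - 19257) + (3098 + 5709)*(-13525 - 13357) = -48444 + 8807*(-26882) = -48444 - 236749774 = -236798218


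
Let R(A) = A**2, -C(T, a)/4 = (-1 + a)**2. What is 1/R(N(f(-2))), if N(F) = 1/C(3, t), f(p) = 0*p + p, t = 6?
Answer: 10000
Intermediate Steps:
C(T, a) = -4*(-1 + a)**2
f(p) = p (f(p) = 0 + p = p)
N(F) = -1/100 (N(F) = 1/(-4*(-1 + 6)**2) = 1/(-4*5**2) = 1/(-4*25) = 1/(-100) = -1/100)
1/R(N(f(-2))) = 1/((-1/100)**2) = 1/(1/10000) = 10000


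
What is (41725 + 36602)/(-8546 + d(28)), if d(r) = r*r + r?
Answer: -26109/2578 ≈ -10.128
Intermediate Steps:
d(r) = r + r**2 (d(r) = r**2 + r = r + r**2)
(41725 + 36602)/(-8546 + d(28)) = (41725 + 36602)/(-8546 + 28*(1 + 28)) = 78327/(-8546 + 28*29) = 78327/(-8546 + 812) = 78327/(-7734) = 78327*(-1/7734) = -26109/2578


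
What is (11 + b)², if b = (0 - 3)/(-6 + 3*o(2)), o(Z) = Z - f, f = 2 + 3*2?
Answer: 7921/64 ≈ 123.77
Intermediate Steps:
f = 8 (f = 2 + 6 = 8)
o(Z) = -8 + Z (o(Z) = Z - 1*8 = Z - 8 = -8 + Z)
b = ⅛ (b = (0 - 3)/(-6 + 3*(-8 + 2)) = -3/(-6 + 3*(-6)) = -3/(-6 - 18) = -3/(-24) = -3*(-1/24) = ⅛ ≈ 0.12500)
(11 + b)² = (11 + ⅛)² = (89/8)² = 7921/64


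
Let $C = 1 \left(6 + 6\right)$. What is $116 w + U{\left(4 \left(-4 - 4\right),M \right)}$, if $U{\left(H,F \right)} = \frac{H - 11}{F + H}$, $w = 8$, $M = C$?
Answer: $\frac{18603}{20} \approx 930.15$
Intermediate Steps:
$C = 12$ ($C = 1 \cdot 12 = 12$)
$M = 12$
$U{\left(H,F \right)} = \frac{-11 + H}{F + H}$
$116 w + U{\left(4 \left(-4 - 4\right),M \right)} = 116 \cdot 8 + \frac{-11 + 4 \left(-4 - 4\right)}{12 + 4 \left(-4 - 4\right)} = 928 + \frac{-11 + 4 \left(-8\right)}{12 + 4 \left(-8\right)} = 928 + \frac{-11 - 32}{12 - 32} = 928 + \frac{1}{-20} \left(-43\right) = 928 - - \frac{43}{20} = 928 + \frac{43}{20} = \frac{18603}{20}$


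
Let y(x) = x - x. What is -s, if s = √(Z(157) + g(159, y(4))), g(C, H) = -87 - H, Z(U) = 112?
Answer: -5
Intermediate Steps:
y(x) = 0
s = 5 (s = √(112 + (-87 - 1*0)) = √(112 + (-87 + 0)) = √(112 - 87) = √25 = 5)
-s = -1*5 = -5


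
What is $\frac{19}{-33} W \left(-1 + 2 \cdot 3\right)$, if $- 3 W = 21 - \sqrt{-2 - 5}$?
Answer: $\frac{665}{33} - \frac{95 i \sqrt{7}}{99} \approx 20.152 - 2.5389 i$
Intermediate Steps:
$W = -7 + \frac{i \sqrt{7}}{3}$ ($W = - \frac{21 - \sqrt{-2 - 5}}{3} = - \frac{21 - \sqrt{-7}}{3} = - \frac{21 - i \sqrt{7}}{3} = -7 + \frac{i \sqrt{7}}{3} \approx -7.0 + 0.88192 i$)
$\frac{19}{-33} W \left(-1 + 2 \cdot 3\right) = \frac{19}{-33} \left(-7 + \frac{i \sqrt{7}}{3}\right) \left(-1 + 2 \cdot 3\right) = 19 \left(- \frac{1}{33}\right) \left(-7 + \frac{i \sqrt{7}}{3}\right) \left(-1 + 6\right) = - \frac{19 \left(-7 + \frac{i \sqrt{7}}{3}\right)}{33} \cdot 5 = \left(\frac{133}{33} - \frac{19 i \sqrt{7}}{99}\right) 5 = \frac{665}{33} - \frac{95 i \sqrt{7}}{99}$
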